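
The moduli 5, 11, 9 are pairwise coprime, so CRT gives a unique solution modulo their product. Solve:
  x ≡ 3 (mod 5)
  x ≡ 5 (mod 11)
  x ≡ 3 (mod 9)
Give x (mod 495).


Moduli 5, 11, 9 are pairwise coprime; by CRT there is a unique solution modulo M = 5 · 11 · 9 = 495.
Solve pairwise, accumulating the modulus:
  Start with x ≡ 3 (mod 5).
  Combine with x ≡ 5 (mod 11): since gcd(5, 11) = 1, we get a unique residue mod 55.
    Write x = 3 + 5·t and substitute into x ≡ 5 (mod 11): 5·t ≡ 5 − 3 = 2 (mod 11).
    The inverse of 5 mod 11 is 9 (since 5·9 = 45 = 4·11 + 1), so t ≡ 9·2 = 18 ≡ 7 (mod 11).
    Then x = 3 + 5·7 = 38, valid modulo lcm(5, 11) = 55: x ≡ 38 (mod 55).
  Combine with x ≡ 3 (mod 9): since gcd(55, 9) = 1, we get a unique residue mod 495.
    Write x = 38 + 55·t and substitute into x ≡ 3 (mod 9): 55·t ≡ 3 − 38 = -35 (mod 9).
    Reduce coefficients mod 9: 1·t ≡ 1 (mod 9).
    So t ≡ 1 (mod 9).
    Then x = 38 + 55·1 = 93, valid modulo lcm(55, 9) = 495: x ≡ 93 (mod 495).
Verify: 93 mod 5 = 3 ✓, 93 mod 11 = 5 ✓, 93 mod 9 = 3 ✓.

x ≡ 93 (mod 495).


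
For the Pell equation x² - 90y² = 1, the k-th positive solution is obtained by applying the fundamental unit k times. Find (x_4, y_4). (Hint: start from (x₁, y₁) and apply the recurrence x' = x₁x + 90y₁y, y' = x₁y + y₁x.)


Step 1: Find the fundamental solution (x₁, y₁) of x² - 90y² = 1.
  Expand √90 as a continued fraction. a₀ = ⌊√90⌋ = 9; iterate m_{k+1} = d_k·a_k − m_k, d_{k+1} = (90 − m_{k+1}²)/d_k, a_{k+1} = ⌊(a₀ + m_{k+1})/d_{k+1}⌋ (starting m₀ = 0, d₀ = 1), with convergents p_k = a_k·p_{k-1} + p_{k-2}, q_k = a_k·q_{k-1} + q_{k-2} (p₋₁ = 1, q₋₁ = 0):
  k = 0: a₀ = 9; p₀/q₀ = 9/1; p₀² − 90·q₀² = 81 − 90 = -9.
  k = 1: m = 9, d = 9, a = ⌊(9 + 9)/9⌋ = 2; p/q = (2·9 + 1)/(2·1 + 0) = 19/2; p² − 90·q² = 361 − 360 = 1.
  The first convergent with p² − 90·q² = 1 gives the fundamental solution (x₁, y₁) = (19, 2).
Step 2: Apply the recurrence (x_{n+1}, y_{n+1}) = (x₁x_n + 90y₁y_n, x₁y_n + y₁x_n) repeatedly.
  From (x_1, y_1) = (19, 2): x_2 = 19·19 + 90·2·2 = 721; y_2 = 19·2 + 2·19 = 76.
  From (x_2, y_2) = (721, 76): x_3 = 19·721 + 90·2·76 = 27379; y_3 = 19·76 + 2·721 = 2886.
  From (x_3, y_3) = (27379, 2886): x_4 = 19·27379 + 90·2·2886 = 1039681; y_4 = 19·2886 + 2·27379 = 109592.
Step 3: Verify x_4² - 90·y_4² = 1080936581761 - 1080936581760 = 1 (should be 1). ✓

(x_1, y_1) = (19, 2); (x_4, y_4) = (1039681, 109592).


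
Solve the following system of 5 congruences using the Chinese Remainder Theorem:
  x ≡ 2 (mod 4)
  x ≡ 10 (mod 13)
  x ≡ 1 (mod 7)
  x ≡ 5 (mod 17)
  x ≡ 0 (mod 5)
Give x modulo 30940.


Product of moduli M = 4 · 13 · 7 · 17 · 5 = 30940.
Merge one congruence at a time:
  Start: x ≡ 2 (mod 4).
  Combine with x ≡ 10 (mod 13); new modulus lcm = 52.
    Write x = 2 + 4·t and substitute into x ≡ 10 (mod 13): 4·t ≡ 10 − 2 = 8 (mod 13).
    The inverse of 4 mod 13 is 10 (since 4·10 = 40 = 3·13 + 1), so t ≡ 10·8 = 80 ≡ 2 (mod 13).
    Then x = 2 + 4·2 = 10, valid modulo lcm(4, 13) = 52: x ≡ 10 (mod 52).
  Combine with x ≡ 1 (mod 7); new modulus lcm = 364.
    Write x = 10 + 52·t and substitute into x ≡ 1 (mod 7): 52·t ≡ 1 − 10 = -9 (mod 7).
    Reduce coefficients mod 7: 3·t ≡ 5 (mod 7).
    The inverse of 3 mod 7 is 5 (since 3·5 = 15 = 2·7 + 1), so t ≡ 5·5 = 25 ≡ 4 (mod 7).
    Then x = 10 + 52·4 = 218, valid modulo lcm(52, 7) = 364: x ≡ 218 (mod 364).
  Combine with x ≡ 5 (mod 17); new modulus lcm = 6188.
    Write x = 218 + 364·t and substitute into x ≡ 5 (mod 17): 364·t ≡ 5 − 218 = -213 (mod 17).
    Reduce coefficients mod 17: 7·t ≡ 8 (mod 17).
    The inverse of 7 mod 17 is 5 (since 7·5 = 35 = 2·17 + 1), so t ≡ 5·8 = 40 ≡ 6 (mod 17).
    Then x = 218 + 364·6 = 2402, valid modulo lcm(364, 17) = 6188: x ≡ 2402 (mod 6188).
  Combine with x ≡ 0 (mod 5); new modulus lcm = 30940.
    Write x = 2402 + 6188·t and substitute into x ≡ 0 (mod 5): 6188·t ≡ 0 − 2402 = -2402 (mod 5).
    Reduce coefficients mod 5: 3·t ≡ 3 (mod 5).
    The inverse of 3 mod 5 is 2 (since 3·2 = 6 = 1·5 + 1), so t ≡ 2·3 = 6 ≡ 1 (mod 5).
    Then x = 2402 + 6188·1 = 8590, valid modulo lcm(6188, 5) = 30940: x ≡ 8590 (mod 30940).
Verify against each original: 8590 mod 4 = 2, 8590 mod 13 = 10, 8590 mod 7 = 1, 8590 mod 17 = 5, 8590 mod 5 = 0.

x ≡ 8590 (mod 30940).


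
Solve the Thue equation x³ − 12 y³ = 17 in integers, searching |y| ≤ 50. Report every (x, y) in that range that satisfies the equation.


The equation is x³ - 12y³ = 17. For fixed y, x³ = 12·y³ + 17, so a solution requires the RHS to be a perfect cube.
Strategy: iterate y from -50 to 50, compute RHS = 12·y³ + 17, and check whether it is a (positive or negative) perfect cube.
Check small values of y:
  y = 0: RHS = 17 is not a perfect cube.
  y = 1: RHS = 29 is not a perfect cube.
  y = -1: RHS = 5 is not a perfect cube.
  y = 2: RHS = 113 is not a perfect cube.
  y = -2: RHS = -79 is not a perfect cube.
  y = 3: RHS = 341 is not a perfect cube.
  y = -3: RHS = -307 is not a perfect cube.
Continuing the search up to |y| = 50 finds no solutions either.
No (x, y) in the scanned range satisfies the equation.

No integer solutions with |y| ≤ 50.


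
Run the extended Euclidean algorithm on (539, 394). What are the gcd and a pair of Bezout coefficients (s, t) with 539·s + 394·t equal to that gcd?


Euclidean algorithm on (539, 394) — divide until remainder is 0:
  539 = 1 · 394 + 145
  394 = 2 · 145 + 104
  145 = 1 · 104 + 41
  104 = 2 · 41 + 22
  41 = 1 · 22 + 19
  22 = 1 · 19 + 3
  19 = 6 · 3 + 1
  3 = 3 · 1 + 0
gcd(539, 394) = 1.
Track Bezout coefficients alongside the remainders: start with r₀ = 539 = a·1 + b·0 (s = 1, t = 0) and r₁ = 394 = a·0 + b·1 (s = 0, t = 1); each new remainder r_{k+1} = r_{k-1} − q_k·r_k inherits s_{k+1} = s_{k-1} − q_k·s_k, t_{k+1} = t_{k-1} − q_k·t_k, so r_k = a·s_k + b·t_k at every step:
  q = 1: r = 145, s = 1 − 1·0 = 1, t = 0 − 1·1 = -1  (check: 539·1 + 394·(-1) = 145)
  q = 2: r = 104, s = 0 − 2·1 = -2, t = 1 − 2·(-1) = 3  (check: 539·(-2) + 394·3 = 104)
  q = 1: r = 41, s = 1 − 1·(-2) = 3, t = -1 − 1·3 = -4  (check: 539·3 + 394·(-4) = 41)
  q = 2: r = 22, s = -2 − 2·3 = -8, t = 3 − 2·(-4) = 11  (check: 539·(-8) + 394·11 = 22)
  q = 1: r = 19, s = 3 − 1·(-8) = 11, t = -4 − 1·11 = -15  (check: 539·11 + 394·(-15) = 19)
  q = 1: r = 3, s = -8 − 1·11 = -19, t = 11 − 1·(-15) = 26  (check: 539·(-19) + 394·26 = 3)
  q = 6: r = 1, s = 11 − 6·(-19) = 125, t = -15 − 6·26 = -171  (check: 539·125 + 394·(-171) = 1)
The row with r = 1 (the gcd) gives the Bezout coefficients s = 125, t = -171.
Result: 539 · (125) + 394 · (-171) = 1.

gcd(539, 394) = 1; s = 125, t = -171 (check: 539·125 + 394·(-171) = 1).


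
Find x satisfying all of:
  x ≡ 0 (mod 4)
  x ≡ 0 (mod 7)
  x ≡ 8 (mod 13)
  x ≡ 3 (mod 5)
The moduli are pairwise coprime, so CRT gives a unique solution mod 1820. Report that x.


Product of moduli M = 4 · 7 · 13 · 5 = 1820.
Merge one congruence at a time:
  Start: x ≡ 0 (mod 4).
  Combine with x ≡ 0 (mod 7); new modulus lcm = 28.
    Write x = 0 + 4·t and substitute into x ≡ 0 (mod 7): 4·t ≡ 0 − 0 = 0 (mod 7).
    The inverse of 4 mod 7 is 2 (since 4·2 = 8 = 1·7 + 1), so t ≡ 2·0 = 0 ≡ 0 (mod 7).
    Then x = 0 + 4·0 = 0, valid modulo lcm(4, 7) = 28: x ≡ 0 (mod 28).
  Combine with x ≡ 8 (mod 13); new modulus lcm = 364.
    Write x = 0 + 28·t and substitute into x ≡ 8 (mod 13): 28·t ≡ 8 − 0 = 8 (mod 13).
    Reduce coefficients mod 13: 2·t ≡ 8 (mod 13).
    The inverse of 2 mod 13 is 7 (since 2·7 = 14 = 1·13 + 1), so t ≡ 7·8 = 56 ≡ 4 (mod 13).
    Then x = 0 + 28·4 = 112, valid modulo lcm(28, 13) = 364: x ≡ 112 (mod 364).
  Combine with x ≡ 3 (mod 5); new modulus lcm = 1820.
    Write x = 112 + 364·t and substitute into x ≡ 3 (mod 5): 364·t ≡ 3 − 112 = -109 (mod 5).
    Reduce coefficients mod 5: 4·t ≡ 1 (mod 5).
    The inverse of 4 mod 5 is 4 (since 4·4 = 16 = 3·5 + 1), so t ≡ 4·1 = 4 ≡ 4 (mod 5).
    Then x = 112 + 364·4 = 1568, valid modulo lcm(364, 5) = 1820: x ≡ 1568 (mod 1820).
Verify against each original: 1568 mod 4 = 0, 1568 mod 7 = 0, 1568 mod 13 = 8, 1568 mod 5 = 3.

x ≡ 1568 (mod 1820).


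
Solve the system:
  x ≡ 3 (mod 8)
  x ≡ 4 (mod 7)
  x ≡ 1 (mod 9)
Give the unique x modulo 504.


Moduli 8, 7, 9 are pairwise coprime; by CRT there is a unique solution modulo M = 8 · 7 · 9 = 504.
Solve pairwise, accumulating the modulus:
  Start with x ≡ 3 (mod 8).
  Combine with x ≡ 4 (mod 7): since gcd(8, 7) = 1, we get a unique residue mod 56.
    Write x = 3 + 8·t and substitute into x ≡ 4 (mod 7): 8·t ≡ 4 − 3 = 1 (mod 7).
    Reduce coefficients mod 7: 1·t ≡ 1 (mod 7).
    So t ≡ 1 (mod 7).
    Then x = 3 + 8·1 = 11, valid modulo lcm(8, 7) = 56: x ≡ 11 (mod 56).
  Combine with x ≡ 1 (mod 9): since gcd(56, 9) = 1, we get a unique residue mod 504.
    Write x = 11 + 56·t and substitute into x ≡ 1 (mod 9): 56·t ≡ 1 − 11 = -10 (mod 9).
    Reduce coefficients mod 9: 2·t ≡ 8 (mod 9).
    The inverse of 2 mod 9 is 5 (since 2·5 = 10 = 1·9 + 1), so t ≡ 5·8 = 40 ≡ 4 (mod 9).
    Then x = 11 + 56·4 = 235, valid modulo lcm(56, 9) = 504: x ≡ 235 (mod 504).
Verify: 235 mod 8 = 3 ✓, 235 mod 7 = 4 ✓, 235 mod 9 = 1 ✓.

x ≡ 235 (mod 504).


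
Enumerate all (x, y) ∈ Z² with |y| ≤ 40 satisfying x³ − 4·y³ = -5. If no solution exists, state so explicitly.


The equation is x³ - 4y³ = -5. For fixed y, x³ = 4·y³ − 5, so a solution requires the RHS to be a perfect cube.
Strategy: iterate y from -40 to 40, compute RHS = 4·y³ − 5, and check whether it is a (positive or negative) perfect cube.
Check small values of y:
  y = 0: RHS = -5 is not a perfect cube.
  y = 1: RHS = -1 = (-1)³ ⇒ x = -1 works.
  y = -1: RHS = -9 is not a perfect cube.
  y = 2: RHS = 27 = (3)³ ⇒ x = 3 works.
  y = -2: RHS = -37 is not a perfect cube.
  y = 3: RHS = 103 is not a perfect cube.
  y = -3: RHS = -113 is not a perfect cube.
Continuing the search up to |y| = 40 finds no further solutions beyond those listed.
Collected solutions: (-1, 1), (3, 2).

Solutions (with |y| ≤ 40): (-1, 1), (3, 2).


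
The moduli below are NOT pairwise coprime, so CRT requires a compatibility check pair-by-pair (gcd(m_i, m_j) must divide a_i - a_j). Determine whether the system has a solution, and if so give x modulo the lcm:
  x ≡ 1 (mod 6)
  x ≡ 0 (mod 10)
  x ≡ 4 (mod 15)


Moduli 6, 10, 15 are not pairwise coprime, so CRT works modulo lcm(m_i) when all pairwise compatibility conditions hold.
Pairwise compatibility: gcd(m_i, m_j) must divide a_i - a_j for every pair.
Merge one congruence at a time:
  Start: x ≡ 1 (mod 6).
  Combine with x ≡ 0 (mod 10): gcd(6, 10) = 2, and 0 - 1 = -1 is NOT divisible by 2.
    ⇒ system is inconsistent (no integer solution).

No solution (the system is inconsistent).


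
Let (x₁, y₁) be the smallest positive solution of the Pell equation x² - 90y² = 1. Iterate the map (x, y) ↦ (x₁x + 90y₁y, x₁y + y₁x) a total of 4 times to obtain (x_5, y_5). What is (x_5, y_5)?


Step 1: Find the fundamental solution (x₁, y₁) of x² - 90y² = 1.
  Expand √90 as a continued fraction. a₀ = ⌊√90⌋ = 9; iterate m_{k+1} = d_k·a_k − m_k, d_{k+1} = (90 − m_{k+1}²)/d_k, a_{k+1} = ⌊(a₀ + m_{k+1})/d_{k+1}⌋ (starting m₀ = 0, d₀ = 1), with convergents p_k = a_k·p_{k-1} + p_{k-2}, q_k = a_k·q_{k-1} + q_{k-2} (p₋₁ = 1, q₋₁ = 0):
  k = 0: a₀ = 9; p₀/q₀ = 9/1; p₀² − 90·q₀² = 81 − 90 = -9.
  k = 1: m = 9, d = 9, a = ⌊(9 + 9)/9⌋ = 2; p/q = (2·9 + 1)/(2·1 + 0) = 19/2; p² − 90·q² = 361 − 360 = 1.
  The first convergent with p² − 90·q² = 1 gives the fundamental solution (x₁, y₁) = (19, 2).
Step 2: Apply the recurrence (x_{n+1}, y_{n+1}) = (x₁x_n + 90y₁y_n, x₁y_n + y₁x_n) repeatedly.
  From (x_1, y_1) = (19, 2): x_2 = 19·19 + 90·2·2 = 721; y_2 = 19·2 + 2·19 = 76.
  From (x_2, y_2) = (721, 76): x_3 = 19·721 + 90·2·76 = 27379; y_3 = 19·76 + 2·721 = 2886.
  From (x_3, y_3) = (27379, 2886): x_4 = 19·27379 + 90·2·2886 = 1039681; y_4 = 19·2886 + 2·27379 = 109592.
  From (x_4, y_4) = (1039681, 109592): x_5 = 19·1039681 + 90·2·109592 = 39480499; y_5 = 19·109592 + 2·1039681 = 4161610.
Step 3: Verify x_5² - 90·y_5² = 1558709801289001 - 1558709801289000 = 1 (should be 1). ✓

(x_1, y_1) = (19, 2); (x_5, y_5) = (39480499, 4161610).


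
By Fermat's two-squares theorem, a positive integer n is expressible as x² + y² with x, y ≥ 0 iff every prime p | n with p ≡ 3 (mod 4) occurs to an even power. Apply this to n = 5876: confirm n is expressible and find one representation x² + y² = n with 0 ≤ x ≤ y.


Step 1: Factor n = 5876 = 2^2 · 13 · 113.
Step 2: Check the mod-4 condition on each prime factor: 2 = 2 (special); 13 ≡ 1 (mod 4), exponent 1; 113 ≡ 1 (mod 4), exponent 1.
All primes ≡ 3 (mod 4) appear to even exponent (or don't appear), so by the two-squares theorem n IS expressible as a sum of two squares.
Step 3: Build a representation. Group n = k² · m with k = 2 and m = 13 · 113 = 1469 (a product of primes ≡ 1 (mod 4)); a representation of m scales to one of n via (k·x)² + (k·y)² = k²(x² + y²). Each prime p ≡ 1 (mod 4) is itself a sum of two squares; find a² by testing p − a² for a perfect square:
  13: 13 − 1² = 12, 13 − 2² = 9 = 3² ⇒ 13 = 2² + 3².
  113: 113 − 1² = 112, 113 − 2² = 109, 113 − 3² = 104, 113 − 4² = 97, 113 − 5² = 88, 113 − 6² = 77, 113 − 7² = 64 = 8² ⇒ 113 = 7² + 8².
  Combine using the Brahmagupta–Fibonacci identity (a² + b²)(c² + d²) = (ac − bd)² + (ad + bc)² = (ac + bd)² + (ad − bc)²:
  13 · 113 = 1469: from (2² + 3²)(7² + 8²), take (2·7 − 3·8, 2·8 + 3·7) = (14 − 24, 16 + 21) = (-10, 37); dropping signs (only squares matter) gives (10, 37); check 10² + 37² = 100 + 1369 = 1469 ✓.
  Scale by k = 2: (2·10, 2·37) = (20, 74).
Step 4: Order so x ≤ y and verify: 20² + 74² = 400 + 5476 = 5876 = n. ✓

n = 5876 = 20² + 74² (one valid representation with x ≤ y).


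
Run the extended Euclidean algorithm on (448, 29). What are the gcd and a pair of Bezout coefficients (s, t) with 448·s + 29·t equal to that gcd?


Euclidean algorithm on (448, 29) — divide until remainder is 0:
  448 = 15 · 29 + 13
  29 = 2 · 13 + 3
  13 = 4 · 3 + 1
  3 = 3 · 1 + 0
gcd(448, 29) = 1.
Track Bezout coefficients alongside the remainders: start with r₀ = 448 = a·1 + b·0 (s = 1, t = 0) and r₁ = 29 = a·0 + b·1 (s = 0, t = 1); each new remainder r_{k+1} = r_{k-1} − q_k·r_k inherits s_{k+1} = s_{k-1} − q_k·s_k, t_{k+1} = t_{k-1} − q_k·t_k, so r_k = a·s_k + b·t_k at every step:
  q = 15: r = 13, s = 1 − 15·0 = 1, t = 0 − 15·1 = -15  (check: 448·1 + 29·(-15) = 13)
  q = 2: r = 3, s = 0 − 2·1 = -2, t = 1 − 2·(-15) = 31  (check: 448·(-2) + 29·31 = 3)
  q = 4: r = 1, s = 1 − 4·(-2) = 9, t = -15 − 4·31 = -139  (check: 448·9 + 29·(-139) = 1)
The row with r = 1 (the gcd) gives the Bezout coefficients s = 9, t = -139.
Result: 448 · (9) + 29 · (-139) = 1.

gcd(448, 29) = 1; s = 9, t = -139 (check: 448·9 + 29·(-139) = 1).


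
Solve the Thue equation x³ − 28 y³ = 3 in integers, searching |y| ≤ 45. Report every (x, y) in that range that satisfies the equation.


The equation is x³ - 28y³ = 3. For fixed y, x³ = 28·y³ + 3, so a solution requires the RHS to be a perfect cube.
Strategy: iterate y from -45 to 45, compute RHS = 28·y³ + 3, and check whether it is a (positive or negative) perfect cube.
Check small values of y:
  y = 0: RHS = 3 is not a perfect cube.
  y = 1: RHS = 31 is not a perfect cube.
  y = -1: RHS = -25 is not a perfect cube.
  y = 2: RHS = 227 is not a perfect cube.
  y = -2: RHS = -221 is not a perfect cube.
  y = 3: RHS = 759 is not a perfect cube.
  y = -3: RHS = -753 is not a perfect cube.
Continuing the search up to |y| = 45 finds no solutions either.
No (x, y) in the scanned range satisfies the equation.

No integer solutions with |y| ≤ 45.


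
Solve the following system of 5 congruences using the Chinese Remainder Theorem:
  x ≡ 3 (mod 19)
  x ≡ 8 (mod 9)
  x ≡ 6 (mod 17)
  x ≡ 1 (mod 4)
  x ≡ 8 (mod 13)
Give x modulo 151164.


Product of moduli M = 19 · 9 · 17 · 4 · 13 = 151164.
Merge one congruence at a time:
  Start: x ≡ 3 (mod 19).
  Combine with x ≡ 8 (mod 9); new modulus lcm = 171.
    Write x = 3 + 19·t and substitute into x ≡ 8 (mod 9): 19·t ≡ 8 − 3 = 5 (mod 9).
    Reduce coefficients mod 9: 1·t ≡ 5 (mod 9).
    So t ≡ 5 (mod 9).
    Then x = 3 + 19·5 = 98, valid modulo lcm(19, 9) = 171: x ≡ 98 (mod 171).
  Combine with x ≡ 6 (mod 17); new modulus lcm = 2907.
    Write x = 98 + 171·t and substitute into x ≡ 6 (mod 17): 171·t ≡ 6 − 98 = -92 (mod 17).
    Reduce coefficients mod 17: 1·t ≡ 10 (mod 17).
    So t ≡ 10 (mod 17).
    Then x = 98 + 171·10 = 1808, valid modulo lcm(171, 17) = 2907: x ≡ 1808 (mod 2907).
  Combine with x ≡ 1 (mod 4); new modulus lcm = 11628.
    Write x = 1808 + 2907·t and substitute into x ≡ 1 (mod 4): 2907·t ≡ 1 − 1808 = -1807 (mod 4).
    Reduce coefficients mod 4: 3·t ≡ 1 (mod 4).
    The inverse of 3 mod 4 is 3 (since 3·3 = 9 = 2·4 + 1), so t ≡ 3·1 = 3 ≡ 3 (mod 4).
    Then x = 1808 + 2907·3 = 10529, valid modulo lcm(2907, 4) = 11628: x ≡ 10529 (mod 11628).
  Combine with x ≡ 8 (mod 13); new modulus lcm = 151164.
    Write x = 10529 + 11628·t and substitute into x ≡ 8 (mod 13): 11628·t ≡ 8 − 10529 = -10521 (mod 13).
    Reduce coefficients mod 13: 6·t ≡ 9 (mod 13).
    The inverse of 6 mod 13 is 11 (since 6·11 = 66 = 5·13 + 1), so t ≡ 11·9 = 99 ≡ 8 (mod 13).
    Then x = 10529 + 11628·8 = 103553, valid modulo lcm(11628, 13) = 151164: x ≡ 103553 (mod 151164).
Verify against each original: 103553 mod 19 = 3, 103553 mod 9 = 8, 103553 mod 17 = 6, 103553 mod 4 = 1, 103553 mod 13 = 8.

x ≡ 103553 (mod 151164).


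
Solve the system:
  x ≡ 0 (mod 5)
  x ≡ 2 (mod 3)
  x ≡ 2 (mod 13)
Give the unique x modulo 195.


Moduli 5, 3, 13 are pairwise coprime; by CRT there is a unique solution modulo M = 5 · 3 · 13 = 195.
Solve pairwise, accumulating the modulus:
  Start with x ≡ 0 (mod 5).
  Combine with x ≡ 2 (mod 3): since gcd(5, 3) = 1, we get a unique residue mod 15.
    Write x = 0 + 5·t and substitute into x ≡ 2 (mod 3): 5·t ≡ 2 − 0 = 2 (mod 3).
    Reduce coefficients mod 3: 2·t ≡ 2 (mod 3).
    The inverse of 2 mod 3 is 2 (since 2·2 = 4 = 1·3 + 1), so t ≡ 2·2 = 4 ≡ 1 (mod 3).
    Then x = 0 + 5·1 = 5, valid modulo lcm(5, 3) = 15: x ≡ 5 (mod 15).
  Combine with x ≡ 2 (mod 13): since gcd(15, 13) = 1, we get a unique residue mod 195.
    Write x = 5 + 15·t and substitute into x ≡ 2 (mod 13): 15·t ≡ 2 − 5 = -3 (mod 13).
    Reduce coefficients mod 13: 2·t ≡ 10 (mod 13).
    The inverse of 2 mod 13 is 7 (since 2·7 = 14 = 1·13 + 1), so t ≡ 7·10 = 70 ≡ 5 (mod 13).
    Then x = 5 + 15·5 = 80, valid modulo lcm(15, 13) = 195: x ≡ 80 (mod 195).
Verify: 80 mod 5 = 0 ✓, 80 mod 3 = 2 ✓, 80 mod 13 = 2 ✓.

x ≡ 80 (mod 195).


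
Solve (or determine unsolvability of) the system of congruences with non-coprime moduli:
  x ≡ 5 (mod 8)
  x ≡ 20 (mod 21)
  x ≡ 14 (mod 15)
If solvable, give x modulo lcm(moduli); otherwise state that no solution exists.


Moduli 8, 21, 15 are not pairwise coprime, so CRT works modulo lcm(m_i) when all pairwise compatibility conditions hold.
Pairwise compatibility: gcd(m_i, m_j) must divide a_i - a_j for every pair.
Merge one congruence at a time:
  Start: x ≡ 5 (mod 8).
  Combine with x ≡ 20 (mod 21): gcd(8, 21) = 1; 20 - 5 = 15, which IS divisible by 1, so compatible.
    Write x = 5 + 8·t and substitute into x ≡ 20 (mod 21): 8·t ≡ 20 − 5 = 15 (mod 21).
    The inverse of 8 mod 21 is 8 (since 8·8 = 64 = 3·21 + 1), so t ≡ 8·15 = 120 ≡ 15 (mod 21).
    Then x = 5 + 8·15 = 125, valid modulo lcm(8, 21) = 168: x ≡ 125 (mod 168).
  Combine with x ≡ 14 (mod 15): gcd(168, 15) = 3; 14 - 125 = -111, which IS divisible by 3, so compatible.
    Write x = 125 + 168·t and substitute into x ≡ 14 (mod 15): 168·t ≡ 14 − 125 = -111 (mod 15).
    Divide the congruence (and modulus) by g = 3: 56·t ≡ -37 (mod 5).
    Reduce coefficients mod 5: 1·t ≡ 3 (mod 5).
    So t ≡ 3 (mod 5).
    Then x = 125 + 168·3 = 629, valid modulo lcm(168, 15) = 840: x ≡ 629 (mod 840).
Verify: 629 mod 8 = 5, 629 mod 21 = 20, 629 mod 15 = 14.

x ≡ 629 (mod 840).


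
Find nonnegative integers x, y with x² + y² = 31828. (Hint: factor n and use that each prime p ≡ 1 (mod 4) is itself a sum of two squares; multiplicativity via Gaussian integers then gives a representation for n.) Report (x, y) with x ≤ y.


Step 1: Factor n = 31828 = 2^2 · 73 · 109.
Step 2: Check the mod-4 condition on each prime factor: 2 = 2 (special); 73 ≡ 1 (mod 4), exponent 1; 109 ≡ 1 (mod 4), exponent 1.
All primes ≡ 3 (mod 4) appear to even exponent (or don't appear), so by the two-squares theorem n IS expressible as a sum of two squares.
Step 3: Build a representation. Group n = k² · m with k = 2 and m = 73 · 109 = 7957 (a product of primes ≡ 1 (mod 4)); a representation of m scales to one of n via (k·x)² + (k·y)² = k²(x² + y²). Each prime p ≡ 1 (mod 4) is itself a sum of two squares; find a² by testing p − a² for a perfect square:
  73: 73 − 1² = 72, 73 − 2² = 69, 73 − 3² = 64 = 8² ⇒ 73 = 3² + 8².
  109: 109 − 1² = 108, 109 − 2² = 105, 109 − 3² = 100 = 10² ⇒ 109 = 3² + 10².
  Combine using the Brahmagupta–Fibonacci identity (a² + b²)(c² + d²) = (ac − bd)² + (ad + bc)² = (ac + bd)² + (ad − bc)²:
  73 · 109 = 7957: from (3² + 8²)(3² + 10²), take (3·3 − 8·10, 3·10 + 8·3) = (9 − 80, 30 + 24) = (-71, 54); dropping signs (only squares matter) gives (71, 54); check 71² + 54² = 5041 + 2916 = 7957 ✓.
  Scale by k = 2: (2·71, 2·54) = (142, 108).
Step 4: Order so x ≤ y and verify: 108² + 142² = 11664 + 20164 = 31828 = n. ✓

n = 31828 = 108² + 142² (one valid representation with x ≤ y).


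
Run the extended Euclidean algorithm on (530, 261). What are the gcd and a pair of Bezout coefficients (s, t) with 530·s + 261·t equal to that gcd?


Euclidean algorithm on (530, 261) — divide until remainder is 0:
  530 = 2 · 261 + 8
  261 = 32 · 8 + 5
  8 = 1 · 5 + 3
  5 = 1 · 3 + 2
  3 = 1 · 2 + 1
  2 = 2 · 1 + 0
gcd(530, 261) = 1.
Track Bezout coefficients alongside the remainders: start with r₀ = 530 = a·1 + b·0 (s = 1, t = 0) and r₁ = 261 = a·0 + b·1 (s = 0, t = 1); each new remainder r_{k+1} = r_{k-1} − q_k·r_k inherits s_{k+1} = s_{k-1} − q_k·s_k, t_{k+1} = t_{k-1} − q_k·t_k, so r_k = a·s_k + b·t_k at every step:
  q = 2: r = 8, s = 1 − 2·0 = 1, t = 0 − 2·1 = -2  (check: 530·1 + 261·(-2) = 8)
  q = 32: r = 5, s = 0 − 32·1 = -32, t = 1 − 32·(-2) = 65  (check: 530·(-32) + 261·65 = 5)
  q = 1: r = 3, s = 1 − 1·(-32) = 33, t = -2 − 1·65 = -67  (check: 530·33 + 261·(-67) = 3)
  q = 1: r = 2, s = -32 − 1·33 = -65, t = 65 − 1·(-67) = 132  (check: 530·(-65) + 261·132 = 2)
  q = 1: r = 1, s = 33 − 1·(-65) = 98, t = -67 − 1·132 = -199  (check: 530·98 + 261·(-199) = 1)
The row with r = 1 (the gcd) gives the Bezout coefficients s = 98, t = -199.
Result: 530 · (98) + 261 · (-199) = 1.

gcd(530, 261) = 1; s = 98, t = -199 (check: 530·98 + 261·(-199) = 1).


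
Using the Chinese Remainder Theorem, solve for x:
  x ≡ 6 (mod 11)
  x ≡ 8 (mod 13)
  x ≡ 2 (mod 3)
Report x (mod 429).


Moduli 11, 13, 3 are pairwise coprime; by CRT there is a unique solution modulo M = 11 · 13 · 3 = 429.
Solve pairwise, accumulating the modulus:
  Start with x ≡ 6 (mod 11).
  Combine with x ≡ 8 (mod 13): since gcd(11, 13) = 1, we get a unique residue mod 143.
    Write x = 6 + 11·t and substitute into x ≡ 8 (mod 13): 11·t ≡ 8 − 6 = 2 (mod 13).
    The inverse of 11 mod 13 is 6 (since 11·6 = 66 = 5·13 + 1), so t ≡ 6·2 = 12 ≡ 12 (mod 13).
    Then x = 6 + 11·12 = 138, valid modulo lcm(11, 13) = 143: x ≡ 138 (mod 143).
  Combine with x ≡ 2 (mod 3): since gcd(143, 3) = 1, we get a unique residue mod 429.
    Write x = 138 + 143·t and substitute into x ≡ 2 (mod 3): 143·t ≡ 2 − 138 = -136 (mod 3).
    Reduce coefficients mod 3: 2·t ≡ 2 (mod 3).
    The inverse of 2 mod 3 is 2 (since 2·2 = 4 = 1·3 + 1), so t ≡ 2·2 = 4 ≡ 1 (mod 3).
    Then x = 138 + 143·1 = 281, valid modulo lcm(143, 3) = 429: x ≡ 281 (mod 429).
Verify: 281 mod 11 = 6 ✓, 281 mod 13 = 8 ✓, 281 mod 3 = 2 ✓.

x ≡ 281 (mod 429).


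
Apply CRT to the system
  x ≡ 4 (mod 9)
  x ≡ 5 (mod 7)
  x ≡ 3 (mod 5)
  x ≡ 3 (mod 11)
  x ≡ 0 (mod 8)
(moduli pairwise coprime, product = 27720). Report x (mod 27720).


Product of moduli M = 9 · 7 · 5 · 11 · 8 = 27720.
Merge one congruence at a time:
  Start: x ≡ 4 (mod 9).
  Combine with x ≡ 5 (mod 7); new modulus lcm = 63.
    Write x = 4 + 9·t and substitute into x ≡ 5 (mod 7): 9·t ≡ 5 − 4 = 1 (mod 7).
    Reduce coefficients mod 7: 2·t ≡ 1 (mod 7).
    The inverse of 2 mod 7 is 4 (since 2·4 = 8 = 1·7 + 1), so t ≡ 4·1 = 4 ≡ 4 (mod 7).
    Then x = 4 + 9·4 = 40, valid modulo lcm(9, 7) = 63: x ≡ 40 (mod 63).
  Combine with x ≡ 3 (mod 5); new modulus lcm = 315.
    Write x = 40 + 63·t and substitute into x ≡ 3 (mod 5): 63·t ≡ 3 − 40 = -37 (mod 5).
    Reduce coefficients mod 5: 3·t ≡ 3 (mod 5).
    The inverse of 3 mod 5 is 2 (since 3·2 = 6 = 1·5 + 1), so t ≡ 2·3 = 6 ≡ 1 (mod 5).
    Then x = 40 + 63·1 = 103, valid modulo lcm(63, 5) = 315: x ≡ 103 (mod 315).
  Combine with x ≡ 3 (mod 11); new modulus lcm = 3465.
    Write x = 103 + 315·t and substitute into x ≡ 3 (mod 11): 315·t ≡ 3 − 103 = -100 (mod 11).
    Reduce coefficients mod 11: 7·t ≡ 10 (mod 11).
    The inverse of 7 mod 11 is 8 (since 7·8 = 56 = 5·11 + 1), so t ≡ 8·10 = 80 ≡ 3 (mod 11).
    Then x = 103 + 315·3 = 1048, valid modulo lcm(315, 11) = 3465: x ≡ 1048 (mod 3465).
  Combine with x ≡ 0 (mod 8); new modulus lcm = 27720.
    Write x = 1048 + 3465·t and substitute into x ≡ 0 (mod 8): 3465·t ≡ 0 − 1048 = -1048 (mod 8).
    Reduce coefficients mod 8: 1·t ≡ 0 (mod 8).
    So t ≡ 0 (mod 8).
    Then x = 1048 + 3465·0 = 1048, valid modulo lcm(3465, 8) = 27720: x ≡ 1048 (mod 27720).
Verify against each original: 1048 mod 9 = 4, 1048 mod 7 = 5, 1048 mod 5 = 3, 1048 mod 11 = 3, 1048 mod 8 = 0.

x ≡ 1048 (mod 27720).


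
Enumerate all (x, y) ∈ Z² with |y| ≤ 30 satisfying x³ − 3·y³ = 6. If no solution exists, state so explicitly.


The equation is x³ - 3y³ = 6. For fixed y, x³ = 3·y³ + 6, so a solution requires the RHS to be a perfect cube.
Strategy: iterate y from -30 to 30, compute RHS = 3·y³ + 6, and check whether it is a (positive or negative) perfect cube.
Check small values of y:
  y = 0: RHS = 6 is not a perfect cube.
  y = 1: RHS = 9 is not a perfect cube.
  y = -1: RHS = 3 is not a perfect cube.
  y = 2: RHS = 30 is not a perfect cube.
  y = -2: RHS = -18 is not a perfect cube.
  y = 3: RHS = 87 is not a perfect cube.
  y = -3: RHS = -75 is not a perfect cube.
Continuing the search up to |y| = 30 finds no solutions either.
No (x, y) in the scanned range satisfies the equation.

No integer solutions with |y| ≤ 30.


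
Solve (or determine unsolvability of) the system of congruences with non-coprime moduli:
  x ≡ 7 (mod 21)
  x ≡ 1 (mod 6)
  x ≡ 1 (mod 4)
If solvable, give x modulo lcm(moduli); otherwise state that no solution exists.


Moduli 21, 6, 4 are not pairwise coprime, so CRT works modulo lcm(m_i) when all pairwise compatibility conditions hold.
Pairwise compatibility: gcd(m_i, m_j) must divide a_i - a_j for every pair.
Merge one congruence at a time:
  Start: x ≡ 7 (mod 21).
  Combine with x ≡ 1 (mod 6): gcd(21, 6) = 3; 1 - 7 = -6, which IS divisible by 3, so compatible.
    Write x = 7 + 21·t and substitute into x ≡ 1 (mod 6): 21·t ≡ 1 − 7 = -6 (mod 6).
    Divide the congruence (and modulus) by g = 3: 7·t ≡ -2 (mod 2).
    Reduce coefficients mod 2: 1·t ≡ 0 (mod 2).
    So t ≡ 0 (mod 2).
    Then x = 7 + 21·0 = 7, valid modulo lcm(21, 6) = 42: x ≡ 7 (mod 42).
  Combine with x ≡ 1 (mod 4): gcd(42, 4) = 2; 1 - 7 = -6, which IS divisible by 2, so compatible.
    Write x = 7 + 42·t and substitute into x ≡ 1 (mod 4): 42·t ≡ 1 − 7 = -6 (mod 4).
    Divide the congruence (and modulus) by g = 2: 21·t ≡ -3 (mod 2).
    Reduce coefficients mod 2: 1·t ≡ 1 (mod 2).
    So t ≡ 1 (mod 2).
    Then x = 7 + 42·1 = 49, valid modulo lcm(42, 4) = 84: x ≡ 49 (mod 84).
Verify: 49 mod 21 = 7, 49 mod 6 = 1, 49 mod 4 = 1.

x ≡ 49 (mod 84).


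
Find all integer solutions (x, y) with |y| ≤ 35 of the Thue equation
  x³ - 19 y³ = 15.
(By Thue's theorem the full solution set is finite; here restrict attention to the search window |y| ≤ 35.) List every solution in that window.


The equation is x³ - 19y³ = 15. For fixed y, x³ = 19·y³ + 15, so a solution requires the RHS to be a perfect cube.
Strategy: iterate y from -35 to 35, compute RHS = 19·y³ + 15, and check whether it is a (positive or negative) perfect cube.
Check small values of y:
  y = 0: RHS = 15 is not a perfect cube.
  y = 1: RHS = 34 is not a perfect cube.
  y = -1: RHS = -4 is not a perfect cube.
  y = 2: RHS = 167 is not a perfect cube.
  y = -2: RHS = -137 is not a perfect cube.
  y = 3: RHS = 528 is not a perfect cube.
  y = -3: RHS = -498 is not a perfect cube.
Continuing the search up to |y| = 35 finds no solutions either.
No (x, y) in the scanned range satisfies the equation.

No integer solutions with |y| ≤ 35.


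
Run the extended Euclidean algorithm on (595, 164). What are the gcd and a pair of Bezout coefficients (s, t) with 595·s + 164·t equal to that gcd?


Euclidean algorithm on (595, 164) — divide until remainder is 0:
  595 = 3 · 164 + 103
  164 = 1 · 103 + 61
  103 = 1 · 61 + 42
  61 = 1 · 42 + 19
  42 = 2 · 19 + 4
  19 = 4 · 4 + 3
  4 = 1 · 3 + 1
  3 = 3 · 1 + 0
gcd(595, 164) = 1.
Track Bezout coefficients alongside the remainders: start with r₀ = 595 = a·1 + b·0 (s = 1, t = 0) and r₁ = 164 = a·0 + b·1 (s = 0, t = 1); each new remainder r_{k+1} = r_{k-1} − q_k·r_k inherits s_{k+1} = s_{k-1} − q_k·s_k, t_{k+1} = t_{k-1} − q_k·t_k, so r_k = a·s_k + b·t_k at every step:
  q = 3: r = 103, s = 1 − 3·0 = 1, t = 0 − 3·1 = -3  (check: 595·1 + 164·(-3) = 103)
  q = 1: r = 61, s = 0 − 1·1 = -1, t = 1 − 1·(-3) = 4  (check: 595·(-1) + 164·4 = 61)
  q = 1: r = 42, s = 1 − 1·(-1) = 2, t = -3 − 1·4 = -7  (check: 595·2 + 164·(-7) = 42)
  q = 1: r = 19, s = -1 − 1·2 = -3, t = 4 − 1·(-7) = 11  (check: 595·(-3) + 164·11 = 19)
  q = 2: r = 4, s = 2 − 2·(-3) = 8, t = -7 − 2·11 = -29  (check: 595·8 + 164·(-29) = 4)
  q = 4: r = 3, s = -3 − 4·8 = -35, t = 11 − 4·(-29) = 127  (check: 595·(-35) + 164·127 = 3)
  q = 1: r = 1, s = 8 − 1·(-35) = 43, t = -29 − 1·127 = -156  (check: 595·43 + 164·(-156) = 1)
The row with r = 1 (the gcd) gives the Bezout coefficients s = 43, t = -156.
Result: 595 · (43) + 164 · (-156) = 1.

gcd(595, 164) = 1; s = 43, t = -156 (check: 595·43 + 164·(-156) = 1).


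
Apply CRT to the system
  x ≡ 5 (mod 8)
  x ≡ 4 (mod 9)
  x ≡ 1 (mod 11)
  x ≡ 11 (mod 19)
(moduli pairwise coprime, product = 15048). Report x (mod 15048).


Product of moduli M = 8 · 9 · 11 · 19 = 15048.
Merge one congruence at a time:
  Start: x ≡ 5 (mod 8).
  Combine with x ≡ 4 (mod 9); new modulus lcm = 72.
    Write x = 5 + 8·t and substitute into x ≡ 4 (mod 9): 8·t ≡ 4 − 5 = -1 (mod 9).
    Reduce coefficients mod 9: 8·t ≡ 8 (mod 9).
    The inverse of 8 mod 9 is 8 (since 8·8 = 64 = 7·9 + 1), so t ≡ 8·8 = 64 ≡ 1 (mod 9).
    Then x = 5 + 8·1 = 13, valid modulo lcm(8, 9) = 72: x ≡ 13 (mod 72).
  Combine with x ≡ 1 (mod 11); new modulus lcm = 792.
    Write x = 13 + 72·t and substitute into x ≡ 1 (mod 11): 72·t ≡ 1 − 13 = -12 (mod 11).
    Reduce coefficients mod 11: 6·t ≡ 10 (mod 11).
    The inverse of 6 mod 11 is 2 (since 6·2 = 12 = 1·11 + 1), so t ≡ 2·10 = 20 ≡ 9 (mod 11).
    Then x = 13 + 72·9 = 661, valid modulo lcm(72, 11) = 792: x ≡ 661 (mod 792).
  Combine with x ≡ 11 (mod 19); new modulus lcm = 15048.
    Write x = 661 + 792·t and substitute into x ≡ 11 (mod 19): 792·t ≡ 11 − 661 = -650 (mod 19).
    Reduce coefficients mod 19: 13·t ≡ 15 (mod 19).
    The inverse of 13 mod 19 is 3 (since 13·3 = 39 = 2·19 + 1), so t ≡ 3·15 = 45 ≡ 7 (mod 19).
    Then x = 661 + 792·7 = 6205, valid modulo lcm(792, 19) = 15048: x ≡ 6205 (mod 15048).
Verify against each original: 6205 mod 8 = 5, 6205 mod 9 = 4, 6205 mod 11 = 1, 6205 mod 19 = 11.

x ≡ 6205 (mod 15048).


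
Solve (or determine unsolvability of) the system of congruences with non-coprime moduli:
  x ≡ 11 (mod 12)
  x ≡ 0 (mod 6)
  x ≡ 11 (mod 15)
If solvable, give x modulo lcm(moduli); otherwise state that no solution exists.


Moduli 12, 6, 15 are not pairwise coprime, so CRT works modulo lcm(m_i) when all pairwise compatibility conditions hold.
Pairwise compatibility: gcd(m_i, m_j) must divide a_i - a_j for every pair.
Merge one congruence at a time:
  Start: x ≡ 11 (mod 12).
  Combine with x ≡ 0 (mod 6): gcd(12, 6) = 6, and 0 - 11 = -11 is NOT divisible by 6.
    ⇒ system is inconsistent (no integer solution).

No solution (the system is inconsistent).


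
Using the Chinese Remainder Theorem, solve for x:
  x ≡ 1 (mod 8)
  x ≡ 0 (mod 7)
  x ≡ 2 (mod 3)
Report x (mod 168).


Moduli 8, 7, 3 are pairwise coprime; by CRT there is a unique solution modulo M = 8 · 7 · 3 = 168.
Solve pairwise, accumulating the modulus:
  Start with x ≡ 1 (mod 8).
  Combine with x ≡ 0 (mod 7): since gcd(8, 7) = 1, we get a unique residue mod 56.
    Write x = 1 + 8·t and substitute into x ≡ 0 (mod 7): 8·t ≡ 0 − 1 = -1 (mod 7).
    Reduce coefficients mod 7: 1·t ≡ 6 (mod 7).
    So t ≡ 6 (mod 7).
    Then x = 1 + 8·6 = 49, valid modulo lcm(8, 7) = 56: x ≡ 49 (mod 56).
  Combine with x ≡ 2 (mod 3): since gcd(56, 3) = 1, we get a unique residue mod 168.
    Write x = 49 + 56·t and substitute into x ≡ 2 (mod 3): 56·t ≡ 2 − 49 = -47 (mod 3).
    Reduce coefficients mod 3: 2·t ≡ 1 (mod 3).
    The inverse of 2 mod 3 is 2 (since 2·2 = 4 = 1·3 + 1), so t ≡ 2·1 = 2 ≡ 2 (mod 3).
    Then x = 49 + 56·2 = 161, valid modulo lcm(56, 3) = 168: x ≡ 161 (mod 168).
Verify: 161 mod 8 = 1 ✓, 161 mod 7 = 0 ✓, 161 mod 3 = 2 ✓.

x ≡ 161 (mod 168).


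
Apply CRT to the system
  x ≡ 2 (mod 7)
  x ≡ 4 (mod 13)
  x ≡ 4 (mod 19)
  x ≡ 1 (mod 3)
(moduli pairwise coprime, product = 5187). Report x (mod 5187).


Product of moduli M = 7 · 13 · 19 · 3 = 5187.
Merge one congruence at a time:
  Start: x ≡ 2 (mod 7).
  Combine with x ≡ 4 (mod 13); new modulus lcm = 91.
    Write x = 2 + 7·t and substitute into x ≡ 4 (mod 13): 7·t ≡ 4 − 2 = 2 (mod 13).
    The inverse of 7 mod 13 is 2 (since 7·2 = 14 = 1·13 + 1), so t ≡ 2·2 = 4 ≡ 4 (mod 13).
    Then x = 2 + 7·4 = 30, valid modulo lcm(7, 13) = 91: x ≡ 30 (mod 91).
  Combine with x ≡ 4 (mod 19); new modulus lcm = 1729.
    Write x = 30 + 91·t and substitute into x ≡ 4 (mod 19): 91·t ≡ 4 − 30 = -26 (mod 19).
    Reduce coefficients mod 19: 15·t ≡ 12 (mod 19).
    The inverse of 15 mod 19 is 14 (since 15·14 = 210 = 11·19 + 1), so t ≡ 14·12 = 168 ≡ 16 (mod 19).
    Then x = 30 + 91·16 = 1486, valid modulo lcm(91, 19) = 1729: x ≡ 1486 (mod 1729).
  Combine with x ≡ 1 (mod 3); new modulus lcm = 5187.
    Write x = 1486 + 1729·t and substitute into x ≡ 1 (mod 3): 1729·t ≡ 1 − 1486 = -1485 (mod 3).
    Reduce coefficients mod 3: 1·t ≡ 0 (mod 3).
    So t ≡ 0 (mod 3).
    Then x = 1486 + 1729·0 = 1486, valid modulo lcm(1729, 3) = 5187: x ≡ 1486 (mod 5187).
Verify against each original: 1486 mod 7 = 2, 1486 mod 13 = 4, 1486 mod 19 = 4, 1486 mod 3 = 1.

x ≡ 1486 (mod 5187).


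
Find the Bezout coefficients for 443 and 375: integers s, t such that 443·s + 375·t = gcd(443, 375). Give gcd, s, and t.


Euclidean algorithm on (443, 375) — divide until remainder is 0:
  443 = 1 · 375 + 68
  375 = 5 · 68 + 35
  68 = 1 · 35 + 33
  35 = 1 · 33 + 2
  33 = 16 · 2 + 1
  2 = 2 · 1 + 0
gcd(443, 375) = 1.
Track Bezout coefficients alongside the remainders: start with r₀ = 443 = a·1 + b·0 (s = 1, t = 0) and r₁ = 375 = a·0 + b·1 (s = 0, t = 1); each new remainder r_{k+1} = r_{k-1} − q_k·r_k inherits s_{k+1} = s_{k-1} − q_k·s_k, t_{k+1} = t_{k-1} − q_k·t_k, so r_k = a·s_k + b·t_k at every step:
  q = 1: r = 68, s = 1 − 1·0 = 1, t = 0 − 1·1 = -1  (check: 443·1 + 375·(-1) = 68)
  q = 5: r = 35, s = 0 − 5·1 = -5, t = 1 − 5·(-1) = 6  (check: 443·(-5) + 375·6 = 35)
  q = 1: r = 33, s = 1 − 1·(-5) = 6, t = -1 − 1·6 = -7  (check: 443·6 + 375·(-7) = 33)
  q = 1: r = 2, s = -5 − 1·6 = -11, t = 6 − 1·(-7) = 13  (check: 443·(-11) + 375·13 = 2)
  q = 16: r = 1, s = 6 − 16·(-11) = 182, t = -7 − 16·13 = -215  (check: 443·182 + 375·(-215) = 1)
The row with r = 1 (the gcd) gives the Bezout coefficients s = 182, t = -215.
Result: 443 · (182) + 375 · (-215) = 1.

gcd(443, 375) = 1; s = 182, t = -215 (check: 443·182 + 375·(-215) = 1).


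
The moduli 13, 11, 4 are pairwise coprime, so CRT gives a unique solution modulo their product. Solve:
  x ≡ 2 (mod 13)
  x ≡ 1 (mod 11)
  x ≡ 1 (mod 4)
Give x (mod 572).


Moduli 13, 11, 4 are pairwise coprime; by CRT there is a unique solution modulo M = 13 · 11 · 4 = 572.
Solve pairwise, accumulating the modulus:
  Start with x ≡ 2 (mod 13).
  Combine with x ≡ 1 (mod 11): since gcd(13, 11) = 1, we get a unique residue mod 143.
    Write x = 2 + 13·t and substitute into x ≡ 1 (mod 11): 13·t ≡ 1 − 2 = -1 (mod 11).
    Reduce coefficients mod 11: 2·t ≡ 10 (mod 11).
    The inverse of 2 mod 11 is 6 (since 2·6 = 12 = 1·11 + 1), so t ≡ 6·10 = 60 ≡ 5 (mod 11).
    Then x = 2 + 13·5 = 67, valid modulo lcm(13, 11) = 143: x ≡ 67 (mod 143).
  Combine with x ≡ 1 (mod 4): since gcd(143, 4) = 1, we get a unique residue mod 572.
    Write x = 67 + 143·t and substitute into x ≡ 1 (mod 4): 143·t ≡ 1 − 67 = -66 (mod 4).
    Reduce coefficients mod 4: 3·t ≡ 2 (mod 4).
    The inverse of 3 mod 4 is 3 (since 3·3 = 9 = 2·4 + 1), so t ≡ 3·2 = 6 ≡ 2 (mod 4).
    Then x = 67 + 143·2 = 353, valid modulo lcm(143, 4) = 572: x ≡ 353 (mod 572).
Verify: 353 mod 13 = 2 ✓, 353 mod 11 = 1 ✓, 353 mod 4 = 1 ✓.

x ≡ 353 (mod 572).


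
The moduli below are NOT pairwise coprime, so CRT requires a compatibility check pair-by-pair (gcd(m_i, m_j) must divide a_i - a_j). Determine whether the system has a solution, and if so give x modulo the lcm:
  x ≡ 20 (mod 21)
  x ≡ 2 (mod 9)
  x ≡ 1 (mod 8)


Moduli 21, 9, 8 are not pairwise coprime, so CRT works modulo lcm(m_i) when all pairwise compatibility conditions hold.
Pairwise compatibility: gcd(m_i, m_j) must divide a_i - a_j for every pair.
Merge one congruence at a time:
  Start: x ≡ 20 (mod 21).
  Combine with x ≡ 2 (mod 9): gcd(21, 9) = 3; 2 - 20 = -18, which IS divisible by 3, so compatible.
    Write x = 20 + 21·t and substitute into x ≡ 2 (mod 9): 21·t ≡ 2 − 20 = -18 (mod 9).
    Divide the congruence (and modulus) by g = 3: 7·t ≡ -6 (mod 3).
    Reduce coefficients mod 3: 1·t ≡ 0 (mod 3).
    So t ≡ 0 (mod 3).
    Then x = 20 + 21·0 = 20, valid modulo lcm(21, 9) = 63: x ≡ 20 (mod 63).
  Combine with x ≡ 1 (mod 8): gcd(63, 8) = 1; 1 - 20 = -19, which IS divisible by 1, so compatible.
    Write x = 20 + 63·t and substitute into x ≡ 1 (mod 8): 63·t ≡ 1 − 20 = -19 (mod 8).
    Reduce coefficients mod 8: 7·t ≡ 5 (mod 8).
    The inverse of 7 mod 8 is 7 (since 7·7 = 49 = 6·8 + 1), so t ≡ 7·5 = 35 ≡ 3 (mod 8).
    Then x = 20 + 63·3 = 209, valid modulo lcm(63, 8) = 504: x ≡ 209 (mod 504).
Verify: 209 mod 21 = 20, 209 mod 9 = 2, 209 mod 8 = 1.

x ≡ 209 (mod 504).
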